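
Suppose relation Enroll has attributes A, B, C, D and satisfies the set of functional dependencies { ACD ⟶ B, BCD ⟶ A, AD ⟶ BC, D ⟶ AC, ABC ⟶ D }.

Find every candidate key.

{D}⁺: D→AC adds A, C; ACD→B adds B → {A, B, C, D}.
{A, B, C}⁺: ABC→D adds D → {A, B, C, D}. Minimal: {B, C}⁺ = {B, C}; {A, C}⁺ = {A, C}; {A, B}⁺ = {A, B} — none reach the full schema.
Any other superkey contains one of these as a subset, so there are no further candidate keys.

(D); (A, B, C)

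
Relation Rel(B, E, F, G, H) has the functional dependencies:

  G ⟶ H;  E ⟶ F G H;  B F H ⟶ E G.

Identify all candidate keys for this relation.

{B, E}, {B, F, G}, {B, F, H}

Attribute B never appears on the right-hand side of any dependency, so B must belong to every candidate key.
{B}⁺ = {B}, which is not all of the schema, so we must add further attributes.
{B, E}⁺: E→FGH adds F, G, H → {B, E, F, G, H}. Minimal: {E}⁺ = {E, F, G, H}; {B}⁺ = {B} — none reach the full schema.
{B, F, G}⁺: G→H adds H; BFH→EG adds E → {B, E, F, G, H}. Minimal: {F, G}⁺ = {F, G, H}; {B, G}⁺ = {B, G, H}; {B, F}⁺ = {B, F} — none reach the full schema.
{B, F, H}⁺: BFH→EG adds E, G → {B, E, F, G, H}. Minimal: {F, H}⁺ = {F, H}; {B, H}⁺ = {B, H}; {B, F}⁺ = {B, F} — none reach the full schema.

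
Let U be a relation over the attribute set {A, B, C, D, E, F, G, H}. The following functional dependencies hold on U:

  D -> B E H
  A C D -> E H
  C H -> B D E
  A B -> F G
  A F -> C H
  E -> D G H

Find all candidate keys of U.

AB, AD, AE, AF, ACH

Attribute A never appears on the right-hand side of any dependency, so A must belong to every candidate key.
{A}⁺ = {A}, which is not all of the schema, so we must add further attributes.
{A, B}⁺: AB→FG adds F, G; AF→CH adds C, H; CH→BDE adds D, E → {A, B, C, D, E, F, G, H}. Minimal: {B}⁺ = {B}; {A}⁺ = {A} — none reach the full schema.
{A, D}⁺: D→BEH adds B, E, H; AB→FG adds F, G; AF→CH adds C → {A, B, C, D, E, F, G, H}. Minimal: {D}⁺ = {B, D, E, G, H}; {A}⁺ = {A} — none reach the full schema.
{A, E}⁺: E→DGH adds D, G, H; D→BEH adds B; AB→FG adds F; AF→CH adds C → {A, B, C, D, E, F, G, H}. Minimal: {E}⁺ = {B, D, E, G, H}; {A}⁺ = {A} — none reach the full schema.
{A, F}⁺: AF→CH adds C, H; CH→BDE adds B, D, E; AB→FG adds G → {A, B, C, D, E, F, G, H}. Minimal: {F}⁺ = {F}; {A}⁺ = {A} — none reach the full schema.
{A, C, H}⁺: CH→BDE adds B, D, E; AB→FG adds F, G → {A, B, C, D, E, F, G, H}. Minimal: {C, H}⁺ = {B, C, D, E, G, H}; {A, H}⁺ = {A, H}; {A, C}⁺ = {A, C} — none reach the full schema.
Any other superkey contains one of these as a subset, so there are no further candidate keys.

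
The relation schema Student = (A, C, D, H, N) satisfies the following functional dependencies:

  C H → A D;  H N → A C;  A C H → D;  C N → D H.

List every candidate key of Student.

{C, N}; {H, N}

Attribute N never appears on the right-hand side of any dependency, so N must belong to every candidate key.
{N}⁺ = {N}, which is not all of the schema, so we must add further attributes.
{C, N}⁺: CN→DH adds D, H; CH→AD adds A → {A, C, D, H, N}. Minimal: {N}⁺ = {N}; {C}⁺ = {C} — none reach the full schema.
{H, N}⁺: HN→AC adds A, C; ACH→D adds D → {A, C, D, H, N}. Minimal: {N}⁺ = {N}; {H}⁺ = {H} — none reach the full schema.
Any other superkey contains one of these as a subset, so there are no further candidate keys.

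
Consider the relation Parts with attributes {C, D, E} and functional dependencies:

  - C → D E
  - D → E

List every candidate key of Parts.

C

Attribute C never appears on the right-hand side of any dependency, so C must belong to every candidate key.
{C}⁺ = {C, D, E}, which is all of the schema, so {C} is the only candidate key.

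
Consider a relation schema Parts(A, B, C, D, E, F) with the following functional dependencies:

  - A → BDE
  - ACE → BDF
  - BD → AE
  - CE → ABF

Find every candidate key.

Attribute C never appears on the right-hand side of any dependency, so C must belong to every candidate key.
{C}⁺ = {C}, which is not all of the schema, so we must add further attributes.
{A, C}⁺: A→BDE adds B, D, E; ACE→BDF adds F → {A, B, C, D, E, F}. Minimal: {C}⁺ = {C}; {A}⁺ = {A, B, D, E} — none reach the full schema.
{C, E}⁺: CE→ABF adds A, B, F; A→BDE adds D → {A, B, C, D, E, F}. Minimal: {E}⁺ = {E}; {C}⁺ = {C} — none reach the full schema.
{B, C, D}⁺: BD→AE adds A, E; CE→ABF adds F → {A, B, C, D, E, F}. Minimal: {C, D}⁺ = {C, D}; {B, D}⁺ = {A, B, D, E}; {B, C}⁺ = {B, C} — none reach the full schema.

AC, CE, BCD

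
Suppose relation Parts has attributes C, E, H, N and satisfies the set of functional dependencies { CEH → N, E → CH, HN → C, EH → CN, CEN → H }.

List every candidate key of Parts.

Attribute E never appears on the right-hand side of any dependency, so E must belong to every candidate key.
{E}⁺ = {C, E, H, N}, which is all of the schema, so {E} is the only candidate key.

{E}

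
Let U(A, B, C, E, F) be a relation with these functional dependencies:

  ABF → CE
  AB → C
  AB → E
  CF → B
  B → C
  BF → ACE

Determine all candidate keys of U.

Attribute F never appears on the right-hand side of any dependency, so F must belong to every candidate key.
{F}⁺ = {F}, which is not all of the schema, so we must add further attributes.
{B, F}⁺: B→C adds C; BF→ACE adds A, E → {A, B, C, E, F}. Minimal: {F}⁺ = {F}; {B}⁺ = {B, C} — none reach the full schema.
{C, F}⁺: CF→B adds B; BF→ACE adds A, E → {A, B, C, E, F}. Minimal: {F}⁺ = {F}; {C}⁺ = {C} — none reach the full schema.

(B, F), (C, F)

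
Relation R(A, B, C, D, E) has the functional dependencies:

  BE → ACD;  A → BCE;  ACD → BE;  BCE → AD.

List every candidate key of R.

{A}⁺: A→BCE adds B, C, E; BCE→AD adds D → {A, B, C, D, E}.
{B, E}⁺: BE→ACD adds A, C, D → {A, B, C, D, E}.
Any other superkey contains one of these as a subset, so there are no further candidate keys.

{A}, {B, E}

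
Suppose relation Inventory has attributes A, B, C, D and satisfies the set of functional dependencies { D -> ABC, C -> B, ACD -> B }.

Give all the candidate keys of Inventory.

{D}

Attribute D never appears on the right-hand side of any dependency, so D must belong to every candidate key.
{D}⁺ = {A, B, C, D}, which is all of the schema, so {D} is the only candidate key.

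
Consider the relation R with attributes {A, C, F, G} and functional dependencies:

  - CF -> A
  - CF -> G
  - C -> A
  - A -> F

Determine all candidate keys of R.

{C}

Attribute C never appears on the right-hand side of any dependency, so C must belong to every candidate key.
{C}⁺ = {A, C, F, G}, which is all of the schema, so {C} is the only candidate key.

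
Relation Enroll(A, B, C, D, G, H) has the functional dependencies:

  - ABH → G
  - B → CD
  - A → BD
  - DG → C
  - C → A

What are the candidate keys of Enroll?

AH; BH; CH; DGH

{A, H}⁺: A→BD adds B, D; ABH→G adds G; B→CD adds C → {A, B, C, D, G, H}. Minimal: {H}⁺ = {H}; {A}⁺ = {A, B, C, D} — none reach the full schema.
{B, H}⁺: B→CD adds C, D; C→A adds A; ABH→G adds G → {A, B, C, D, G, H}. Minimal: {H}⁺ = {H}; {B}⁺ = {A, B, C, D} — none reach the full schema.
{C, H}⁺: C→A adds A; A→BD adds B, D; ABH→G adds G → {A, B, C, D, G, H}. Minimal: {H}⁺ = {H}; {C}⁺ = {A, B, C, D} — none reach the full schema.
{D, G, H}⁺: DG→C adds C; C→A adds A; A→BD adds B → {A, B, C, D, G, H}. Minimal: {G, H}⁺ = {G, H}; {D, H}⁺ = {D, H}; {D, G}⁺ = {A, B, C, D, G} — none reach the full schema.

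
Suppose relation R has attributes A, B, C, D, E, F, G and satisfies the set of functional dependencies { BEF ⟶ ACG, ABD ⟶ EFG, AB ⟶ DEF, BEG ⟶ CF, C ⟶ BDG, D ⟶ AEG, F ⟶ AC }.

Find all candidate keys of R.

{C}, {F}, {A, B}, {B, D}, {B, E, G}

{C}⁺: C→BDG adds B, D, G; D→AEG adds A, E; ABD→EFG adds F → {A, B, C, D, E, F, G}.
{F}⁺: F→AC adds A, C; C→BDG adds B, D, G; D→AEG adds E → {A, B, C, D, E, F, G}.
{A, B}⁺: AB→DEF adds D, E, F; D→AEG adds G; F→AC adds C → {A, B, C, D, E, F, G}. Minimal: {B}⁺ = {B}; {A}⁺ = {A} — none reach the full schema.
{B, D}⁺: D→AEG adds A, E, G; ABD→EFG adds F; BEG→CF adds C → {A, B, C, D, E, F, G}. Minimal: {D}⁺ = {A, D, E, G}; {B}⁺ = {B} — none reach the full schema.
{B, E, G}⁺: BEG→CF adds C, F; C→BDG adds D; D→AEG adds A → {A, B, C, D, E, F, G}. Minimal: {E, G}⁺ = {E, G}; {B, G}⁺ = {B, G}; {B, E}⁺ = {B, E} — none reach the full schema.
Any other superkey contains one of these as a subset, so there are no further candidate keys.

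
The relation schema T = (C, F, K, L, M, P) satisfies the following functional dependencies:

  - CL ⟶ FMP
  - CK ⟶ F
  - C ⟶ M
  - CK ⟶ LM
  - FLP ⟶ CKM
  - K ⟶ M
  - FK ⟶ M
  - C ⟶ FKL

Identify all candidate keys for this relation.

{C}⁺: C→M adds M; C→FKL adds F, K, L; CL→FMP adds P → {C, F, K, L, M, P}.
{F, L, P}⁺: FLP→CKM adds C, K, M → {C, F, K, L, M, P}.

{C}, {F, L, P}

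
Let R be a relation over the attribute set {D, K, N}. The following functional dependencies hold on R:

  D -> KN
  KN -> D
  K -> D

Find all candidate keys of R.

{D}⁺: D→KN adds K, N → {D, K, N}.
{K}⁺: K→D adds D; D→KN adds N → {D, K, N}.

(D), (K)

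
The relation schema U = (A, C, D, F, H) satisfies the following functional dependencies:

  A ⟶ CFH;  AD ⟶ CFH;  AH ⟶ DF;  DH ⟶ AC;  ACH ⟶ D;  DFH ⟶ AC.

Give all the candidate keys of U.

{A}⁺: A→CFH adds C, F, H; AH→DF adds D → {A, C, D, F, H}.
{D, H}⁺: DH→AC adds A, C; A→CFH adds F → {A, C, D, F, H}. Minimal: {H}⁺ = {H}; {D}⁺ = {D} — none reach the full schema.

{A}, {D, H}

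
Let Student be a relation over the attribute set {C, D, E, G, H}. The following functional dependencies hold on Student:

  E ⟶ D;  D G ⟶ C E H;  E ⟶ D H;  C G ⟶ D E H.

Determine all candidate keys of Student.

CG; DG; EG

Attribute G never appears on the right-hand side of any dependency, so G must belong to every candidate key.
{G}⁺ = {G}, which is not all of the schema, so we must add further attributes.
{C, G}⁺: CG→DEH adds D, E, H → {C, D, E, G, H}. Minimal: {G}⁺ = {G}; {C}⁺ = {C} — none reach the full schema.
{D, G}⁺: DG→CEH adds C, E, H → {C, D, E, G, H}. Minimal: {G}⁺ = {G}; {D}⁺ = {D} — none reach the full schema.
{E, G}⁺: E→D adds D; DG→CEH adds C, H → {C, D, E, G, H}. Minimal: {G}⁺ = {G}; {E}⁺ = {D, E, H} — none reach the full schema.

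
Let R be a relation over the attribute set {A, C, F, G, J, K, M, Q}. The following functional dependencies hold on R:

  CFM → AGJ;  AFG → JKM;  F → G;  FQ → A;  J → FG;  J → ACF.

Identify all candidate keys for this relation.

Attribute Q never appears on the right-hand side of any dependency, so Q must belong to every candidate key.
{Q}⁺ = {Q}, which is not all of the schema, so we must add further attributes.
{F, Q}⁺: F→G adds G; FQ→A adds A; AFG→JKM adds J, K, M; J→ACF adds C → {A, C, F, G, J, K, M, Q}. Minimal: {Q}⁺ = {Q}; {F}⁺ = {F, G} — none reach the full schema.
{J, Q}⁺: J→FG adds F, G; J→ACF adds A, C; AFG→JKM adds K, M → {A, C, F, G, J, K, M, Q}. Minimal: {Q}⁺ = {Q}; {J}⁺ = {A, C, F, G, J, K, M} — none reach the full schema.
Any other superkey contains one of these as a subset, so there are no further candidate keys.

{F, Q}; {J, Q}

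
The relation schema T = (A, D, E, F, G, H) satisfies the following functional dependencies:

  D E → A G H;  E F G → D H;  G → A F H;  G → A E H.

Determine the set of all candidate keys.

{G}⁺: G→AFH adds A, F, H; G→AEH adds E; EFG→DH adds D → {A, D, E, F, G, H}.
{D, E}⁺: DE→AGH adds A, G, H; G→AFH adds F → {A, D, E, F, G, H}.

{G}, {D, E}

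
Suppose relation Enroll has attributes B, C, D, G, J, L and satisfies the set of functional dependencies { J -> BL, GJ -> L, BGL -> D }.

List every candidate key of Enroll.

CGJ

Attributes C, G, J never appear on any right-hand side, so every candidate key must contain {C, G, J}.
{C, G, J}⁺ = {B, C, D, G, J, L}, which is all of the schema, so {C, G, J} is the only candidate key.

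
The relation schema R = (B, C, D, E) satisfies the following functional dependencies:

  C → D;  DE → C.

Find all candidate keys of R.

Attributes B, E never appear on any right-hand side, so every candidate key must contain {B, E}.
{B, E}⁺ = {B, E}, which is not all of the schema, so we must add further attributes.
{B, C, E}⁺: C→D adds D → {B, C, D, E}. Minimal: {C, E}⁺ = {C, D, E}; {B, E}⁺ = {B, E}; {B, C}⁺ = {B, C, D} — none reach the full schema.
{B, D, E}⁺: DE→C adds C → {B, C, D, E}. Minimal: {D, E}⁺ = {C, D, E}; {B, E}⁺ = {B, E}; {B, D}⁺ = {B, D} — none reach the full schema.
Any other superkey contains one of these as a subset, so there are no further candidate keys.

BCE; BDE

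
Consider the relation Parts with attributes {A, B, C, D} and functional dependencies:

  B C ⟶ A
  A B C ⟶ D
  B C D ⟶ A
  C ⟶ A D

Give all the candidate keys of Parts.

(B, C)

{B, C}⁺: BC→A adds A; ABC→D adds D → {A, B, C, D}. Minimal: {C}⁺ = {A, C, D}; {B}⁺ = {B} — none reach the full schema.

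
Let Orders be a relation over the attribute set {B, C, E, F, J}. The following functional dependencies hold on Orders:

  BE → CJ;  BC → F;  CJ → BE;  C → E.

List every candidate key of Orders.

{B, C}⁺: BC→F adds F; C→E adds E; BE→CJ adds J → {B, C, E, F, J}. Minimal: {C}⁺ = {C, E}; {B}⁺ = {B} — none reach the full schema.
{B, E}⁺: BE→CJ adds C, J; BC→F adds F → {B, C, E, F, J}. Minimal: {E}⁺ = {E}; {B}⁺ = {B} — none reach the full schema.
{C, J}⁺: CJ→BE adds B, E; BC→F adds F → {B, C, E, F, J}. Minimal: {J}⁺ = {J}; {C}⁺ = {C, E} — none reach the full schema.
Any other superkey contains one of these as a subset, so there are no further candidate keys.

BC; BE; CJ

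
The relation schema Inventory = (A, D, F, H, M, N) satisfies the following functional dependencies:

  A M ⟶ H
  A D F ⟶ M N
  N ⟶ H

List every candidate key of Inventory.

Attributes A, D, F never appear on any right-hand side, so every candidate key must contain {A, D, F}.
{A, D, F}⁺ = {A, D, F, H, M, N}, which is all of the schema, so {A, D, F} is the only candidate key.

{A, D, F}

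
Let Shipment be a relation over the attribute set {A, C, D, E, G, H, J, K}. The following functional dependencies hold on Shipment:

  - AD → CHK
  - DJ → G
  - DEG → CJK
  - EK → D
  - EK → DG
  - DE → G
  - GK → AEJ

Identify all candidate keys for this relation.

{D, E}, {E, K}, {G, K}, {A, D, G}, {A, D, J}, {D, J, K}

{D, E}⁺: DE→G adds G; DEG→CJK adds C, J, K; GK→AEJ adds A; AD→CHK adds H → {A, C, D, E, G, H, J, K}.
{E, K}⁺: EK→D adds D; EK→DG adds G; GK→AEJ adds A, J; AD→CHK adds C, H → {A, C, D, E, G, H, J, K}.
{G, K}⁺: GK→AEJ adds A, E, J; EK→D adds D; AD→CHK adds C, H → {A, C, D, E, G, H, J, K}.
{A, D, G}⁺: AD→CHK adds C, H, K; GK→AEJ adds E, J → {A, C, D, E, G, H, J, K}.
{A, D, J}⁺: AD→CHK adds C, H, K; DJ→G adds G; GK→AEJ adds E → {A, C, D, E, G, H, J, K}.
{D, J, K}⁺: DJ→G adds G; GK→AEJ adds A, E; AD→CHK adds C, H → {A, C, D, E, G, H, J, K}.
Any other superkey contains one of these as a subset, so there are no further candidate keys.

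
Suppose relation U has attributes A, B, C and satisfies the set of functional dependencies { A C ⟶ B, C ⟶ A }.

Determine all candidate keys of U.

{C}⁺: C→A adds A; AC→B adds B → {A, B, C}.

C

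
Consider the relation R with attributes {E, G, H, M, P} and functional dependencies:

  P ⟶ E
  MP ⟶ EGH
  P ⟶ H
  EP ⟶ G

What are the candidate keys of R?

Attributes M, P never appear on any right-hand side, so every candidate key must contain {M, P}.
{M, P}⁺ = {E, G, H, M, P}, which is all of the schema, so {M, P} is the only candidate key.

MP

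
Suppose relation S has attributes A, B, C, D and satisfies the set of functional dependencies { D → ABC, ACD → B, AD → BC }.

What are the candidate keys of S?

Attribute D never appears on the right-hand side of any dependency, so D must belong to every candidate key.
{D}⁺ = {A, B, C, D}, which is all of the schema, so {D} is the only candidate key.

{D}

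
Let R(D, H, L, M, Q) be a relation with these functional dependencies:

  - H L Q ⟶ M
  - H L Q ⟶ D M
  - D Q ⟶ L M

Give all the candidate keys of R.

Attributes H, Q never appear on any right-hand side, so every candidate key must contain {H, Q}.
{H, Q}⁺ = {H, Q}, which is not all of the schema, so we must add further attributes.
{D, H, Q}⁺: DQ→LM adds L, M → {D, H, L, M, Q}. Minimal: {H, Q}⁺ = {H, Q}; {D, Q}⁺ = {D, L, M, Q}; {D, H}⁺ = {D, H} — none reach the full schema.
{H, L, Q}⁺: HLQ→M adds M; HLQ→DM adds D → {D, H, L, M, Q}. Minimal: {L, Q}⁺ = {L, Q}; {H, Q}⁺ = {H, Q}; {H, L}⁺ = {H, L} — none reach the full schema.
Any other superkey contains one of these as a subset, so there are no further candidate keys.

(D, H, Q), (H, L, Q)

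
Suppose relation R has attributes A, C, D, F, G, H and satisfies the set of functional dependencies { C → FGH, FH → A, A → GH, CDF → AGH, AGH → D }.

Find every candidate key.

Attribute C never appears on the right-hand side of any dependency, so C must belong to every candidate key.
{C}⁺ = {A, C, D, F, G, H}, which is all of the schema, so {C} is the only candidate key.

{C}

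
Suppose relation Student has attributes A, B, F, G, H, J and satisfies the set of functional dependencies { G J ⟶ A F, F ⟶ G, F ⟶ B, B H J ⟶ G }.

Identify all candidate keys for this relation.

Attributes H, J never appear on any right-hand side, so every candidate key must contain {H, J}.
{H, J}⁺ = {H, J}, which is not all of the schema, so we must add further attributes.
{B, H, J}⁺: BHJ→G adds G; GJ→AF adds A, F → {A, B, F, G, H, J}. Minimal: {H, J}⁺ = {H, J}; {B, J}⁺ = {B, J}; {B, H}⁺ = {B, H} — none reach the full schema.
{F, H, J}⁺: F→G adds G; F→B adds B; GJ→AF adds A → {A, B, F, G, H, J}. Minimal: {H, J}⁺ = {H, J}; {F, J}⁺ = {A, B, F, G, J}; {F, H}⁺ = {B, F, G, H} — none reach the full schema.
{G, H, J}⁺: GJ→AF adds A, F; F→B adds B → {A, B, F, G, H, J}. Minimal: {H, J}⁺ = {H, J}; {G, J}⁺ = {A, B, F, G, J}; {G, H}⁺ = {G, H} — none reach the full schema.

BHJ, FHJ, GHJ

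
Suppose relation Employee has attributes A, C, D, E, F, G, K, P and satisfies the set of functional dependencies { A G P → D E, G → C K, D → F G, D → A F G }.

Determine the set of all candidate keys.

{D, P}, {A, G, P}

Attribute P never appears on the right-hand side of any dependency, so P must belong to every candidate key.
{P}⁺ = {P}, which is not all of the schema, so we must add further attributes.
{D, P}⁺: D→FG adds F, G; D→AFG adds A; AGP→DE adds E; G→CK adds C, K → {A, C, D, E, F, G, K, P}. Minimal: {P}⁺ = {P}; {D}⁺ = {A, C, D, F, G, K} — none reach the full schema.
{A, G, P}⁺: AGP→DE adds D, E; G→CK adds C, K; D→FG adds F → {A, C, D, E, F, G, K, P}. Minimal: {G, P}⁺ = {C, G, K, P}; {A, P}⁺ = {A, P}; {A, G}⁺ = {A, C, G, K} — none reach the full schema.
Any other superkey contains one of these as a subset, so there are no further candidate keys.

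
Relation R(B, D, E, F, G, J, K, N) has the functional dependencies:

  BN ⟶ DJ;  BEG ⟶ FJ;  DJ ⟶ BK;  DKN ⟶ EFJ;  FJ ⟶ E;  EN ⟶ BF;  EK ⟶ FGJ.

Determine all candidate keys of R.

Attribute N never appears on the right-hand side of any dependency, so N must belong to every candidate key.
{N}⁺ = {N}, which is not all of the schema, so we must add further attributes.
{B, N}⁺: BN→DJ adds D, J; DJ→BK adds K; DKN→EFJ adds E, F; EK→FGJ adds G → {B, D, E, F, G, J, K, N}. Minimal: {N}⁺ = {N}; {B}⁺ = {B} — none reach the full schema.
{E, N}⁺: EN→BF adds B, F; BN→DJ adds D, J; DJ→BK adds K; EK→FGJ adds G → {B, D, E, F, G, J, K, N}. Minimal: {N}⁺ = {N}; {E}⁺ = {E} — none reach the full schema.
{D, J, N}⁺: DJ→BK adds B, K; DKN→EFJ adds E, F; EK→FGJ adds G → {B, D, E, F, G, J, K, N}. Minimal: {J, N}⁺ = {J, N}; {D, N}⁺ = {D, N}; {D, J}⁺ = {B, D, J, K} — none reach the full schema.
{D, K, N}⁺: DKN→EFJ adds E, F, J; EN→BF adds B; EK→FGJ adds G → {B, D, E, F, G, J, K, N}. Minimal: {K, N}⁺ = {K, N}; {D, N}⁺ = {D, N}; {D, K}⁺ = {D, K} — none reach the full schema.
{F, J, N}⁺: FJ→E adds E; EN→BF adds B; BN→DJ adds D; DJ→BK adds K; EK→FGJ adds G → {B, D, E, F, G, J, K, N}. Minimal: {J, N}⁺ = {J, N}; {F, N}⁺ = {F, N}; {F, J}⁺ = {E, F, J} — none reach the full schema.

{B, N}, {E, N}, {D, J, N}, {D, K, N}, {F, J, N}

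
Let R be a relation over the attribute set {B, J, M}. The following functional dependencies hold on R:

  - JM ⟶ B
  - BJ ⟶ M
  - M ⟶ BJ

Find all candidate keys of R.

{M}⁺: M→BJ adds B, J → {B, J, M}.
{B, J}⁺: BJ→M adds M → {B, J, M}. Minimal: {J}⁺ = {J}; {B}⁺ = {B} — none reach the full schema.

M; BJ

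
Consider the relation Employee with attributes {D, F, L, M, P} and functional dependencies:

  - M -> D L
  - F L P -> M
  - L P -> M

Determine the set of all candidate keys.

{F, L, P}; {F, M, P}

Attributes F, P never appear on any right-hand side, so every candidate key must contain {F, P}.
{F, P}⁺ = {F, P}, which is not all of the schema, so we must add further attributes.
{F, L, P}⁺: FLP→M adds M; M→DL adds D → {D, F, L, M, P}. Minimal: {L, P}⁺ = {D, L, M, P}; {F, P}⁺ = {F, P}; {F, L}⁺ = {F, L} — none reach the full schema.
{F, M, P}⁺: M→DL adds D, L → {D, F, L, M, P}. Minimal: {M, P}⁺ = {D, L, M, P}; {F, P}⁺ = {F, P}; {F, M}⁺ = {D, F, L, M} — none reach the full schema.
Any other superkey contains one of these as a subset, so there are no further candidate keys.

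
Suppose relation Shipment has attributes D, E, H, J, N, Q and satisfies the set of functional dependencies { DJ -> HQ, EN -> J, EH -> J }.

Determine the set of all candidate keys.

(D, E, N)

Attributes D, E, N never appear on any right-hand side, so every candidate key must contain {D, E, N}.
{D, E, N}⁺ = {D, E, H, J, N, Q}, which is all of the schema, so {D, E, N} is the only candidate key.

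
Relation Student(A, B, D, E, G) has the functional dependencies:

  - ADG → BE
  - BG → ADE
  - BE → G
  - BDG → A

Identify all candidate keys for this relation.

(B, E), (B, G), (A, D, G)

{B, E}⁺: BE→G adds G; BG→ADE adds A, D → {A, B, D, E, G}.
{B, G}⁺: BG→ADE adds A, D, E → {A, B, D, E, G}.
{A, D, G}⁺: ADG→BE adds B, E → {A, B, D, E, G}.
Any other superkey contains one of these as a subset, so there are no further candidate keys.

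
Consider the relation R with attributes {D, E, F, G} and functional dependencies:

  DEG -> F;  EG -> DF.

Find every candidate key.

Attributes E, G never appear on any right-hand side, so every candidate key must contain {E, G}.
{E, G}⁺ = {D, E, F, G}, which is all of the schema, so {E, G} is the only candidate key.

EG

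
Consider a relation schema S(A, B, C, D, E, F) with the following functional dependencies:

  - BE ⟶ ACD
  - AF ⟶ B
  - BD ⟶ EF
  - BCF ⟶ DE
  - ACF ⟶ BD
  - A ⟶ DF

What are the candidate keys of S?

{A}, {B, D}, {B, E}, {B, C, F}

{A}⁺: A→DF adds D, F; AF→B adds B; BD→EF adds E; BE→ACD adds C → {A, B, C, D, E, F}.
{B, D}⁺: BD→EF adds E, F; BE→ACD adds A, C → {A, B, C, D, E, F}. Minimal: {D}⁺ = {D}; {B}⁺ = {B} — none reach the full schema.
{B, E}⁺: BE→ACD adds A, C, D; BD→EF adds F → {A, B, C, D, E, F}. Minimal: {E}⁺ = {E}; {B}⁺ = {B} — none reach the full schema.
{B, C, F}⁺: BCF→DE adds D, E; BE→ACD adds A → {A, B, C, D, E, F}. Minimal: {C, F}⁺ = {C, F}; {B, F}⁺ = {B, F}; {B, C}⁺ = {B, C} — none reach the full schema.
Any other superkey contains one of these as a subset, so there are no further candidate keys.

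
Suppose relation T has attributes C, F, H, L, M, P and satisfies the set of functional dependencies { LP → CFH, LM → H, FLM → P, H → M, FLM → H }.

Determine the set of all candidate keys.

{L, P}, {F, H, L}, {F, L, M}

Attribute L never appears on the right-hand side of any dependency, so L must belong to every candidate key.
{L}⁺ = {L}, which is not all of the schema, so we must add further attributes.
{L, P}⁺: LP→CFH adds C, F, H; H→M adds M → {C, F, H, L, M, P}. Minimal: {P}⁺ = {P}; {L}⁺ = {L} — none reach the full schema.
{F, H, L}⁺: H→M adds M; FLM→P adds P; LP→CFH adds C → {C, F, H, L, M, P}. Minimal: {H, L}⁺ = {H, L, M}; {F, L}⁺ = {F, L}; {F, H}⁺ = {F, H, M} — none reach the full schema.
{F, L, M}⁺: LM→H adds H; FLM→P adds P; LP→CFH adds C → {C, F, H, L, M, P}. Minimal: {L, M}⁺ = {H, L, M}; {F, M}⁺ = {F, M}; {F, L}⁺ = {F, L} — none reach the full schema.
Any other superkey contains one of these as a subset, so there are no further candidate keys.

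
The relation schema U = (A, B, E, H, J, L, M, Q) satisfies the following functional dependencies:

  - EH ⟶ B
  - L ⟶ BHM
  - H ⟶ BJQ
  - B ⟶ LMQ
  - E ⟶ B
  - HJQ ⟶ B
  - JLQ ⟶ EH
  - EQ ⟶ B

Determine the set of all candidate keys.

Attribute A never appears on the right-hand side of any dependency, so A must belong to every candidate key.
{A}⁺ = {A}, which is not all of the schema, so we must add further attributes.
{A, B}⁺: B→LMQ adds L, M, Q; L→BHM adds H; H→BJQ adds J; JLQ→EH adds E → {A, B, E, H, J, L, M, Q}. Minimal: {B}⁺ = {B, E, H, J, L, M, Q}; {A}⁺ = {A} — none reach the full schema.
{A, E}⁺: E→B adds B; B→LMQ adds L, M, Q; L→BHM adds H; H→BJQ adds J → {A, B, E, H, J, L, M, Q}. Minimal: {E}⁺ = {B, E, H, J, L, M, Q}; {A}⁺ = {A} — none reach the full schema.
{A, H}⁺: H→BJQ adds B, J, Q; B→LMQ adds L, M; JLQ→EH adds E → {A, B, E, H, J, L, M, Q}. Minimal: {H}⁺ = {B, E, H, J, L, M, Q}; {A}⁺ = {A} — none reach the full schema.
{A, L}⁺: L→BHM adds B, H, M; H→BJQ adds J, Q; JLQ→EH adds E → {A, B, E, H, J, L, M, Q}. Minimal: {L}⁺ = {B, E, H, J, L, M, Q}; {A}⁺ = {A} — none reach the full schema.
Any other superkey contains one of these as a subset, so there are no further candidate keys.

{A, B}, {A, E}, {A, H}, {A, L}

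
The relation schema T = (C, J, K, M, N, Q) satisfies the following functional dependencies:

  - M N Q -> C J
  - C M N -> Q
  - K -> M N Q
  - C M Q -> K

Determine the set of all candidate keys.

{K}, {C, M, N}, {C, M, Q}, {M, N, Q}

{K}⁺: K→MNQ adds M, N, Q; MNQ→CJ adds C, J → {C, J, K, M, N, Q}.
{C, M, N}⁺: CMN→Q adds Q; CMQ→K adds K; MNQ→CJ adds J → {C, J, K, M, N, Q}.
{C, M, Q}⁺: CMQ→K adds K; K→MNQ adds N; MNQ→CJ adds J → {C, J, K, M, N, Q}.
{M, N, Q}⁺: MNQ→CJ adds C, J; CMQ→K adds K → {C, J, K, M, N, Q}.
Any other superkey contains one of these as a subset, so there are no further candidate keys.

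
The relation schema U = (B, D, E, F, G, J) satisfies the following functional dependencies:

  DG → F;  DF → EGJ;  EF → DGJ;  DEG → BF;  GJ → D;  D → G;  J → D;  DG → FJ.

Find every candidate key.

{D}⁺: D→G adds G; DG→FJ adds F, J; DF→EGJ adds E; DEG→BF adds B → {B, D, E, F, G, J}.
{J}⁺: J→D adds D; D→G adds G; DG→FJ adds F; DF→EGJ adds E; DEG→BF adds B → {B, D, E, F, G, J}.
{E, F}⁺: EF→DGJ adds D, G, J; DEG→BF adds B → {B, D, E, F, G, J}. Minimal: {F}⁺ = {F}; {E}⁺ = {E} — none reach the full schema.
Any other superkey contains one of these as a subset, so there are no further candidate keys.

(D), (J), (E, F)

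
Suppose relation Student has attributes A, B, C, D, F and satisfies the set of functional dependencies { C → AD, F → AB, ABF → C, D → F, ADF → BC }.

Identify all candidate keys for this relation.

{C}, {D}, {F}

{C}⁺: C→AD adds A, D; D→F adds F; ADF→BC adds B → {A, B, C, D, F}.
{D}⁺: D→F adds F; F→AB adds A, B; ABF→C adds C → {A, B, C, D, F}.
{F}⁺: F→AB adds A, B; ABF→C adds C; C→AD adds D → {A, B, C, D, F}.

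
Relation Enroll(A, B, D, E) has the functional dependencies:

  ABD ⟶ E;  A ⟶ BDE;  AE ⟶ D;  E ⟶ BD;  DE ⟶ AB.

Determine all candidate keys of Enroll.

{A}⁺: A→BDE adds B, D, E → {A, B, D, E}.
{E}⁺: E→BD adds B, D; DE→AB adds A → {A, B, D, E}.
Any other superkey contains one of these as a subset, so there are no further candidate keys.

A; E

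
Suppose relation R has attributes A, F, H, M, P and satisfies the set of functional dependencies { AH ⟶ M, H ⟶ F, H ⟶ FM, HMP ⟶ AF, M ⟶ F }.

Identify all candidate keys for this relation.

{H, P}

Attributes H, P never appear on any right-hand side, so every candidate key must contain {H, P}.
{H, P}⁺ = {A, F, H, M, P}, which is all of the schema, so {H, P} is the only candidate key.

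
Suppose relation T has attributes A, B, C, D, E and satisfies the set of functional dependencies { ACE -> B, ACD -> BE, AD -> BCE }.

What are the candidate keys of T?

{A, D}

Attributes A, D never appear on any right-hand side, so every candidate key must contain {A, D}.
{A, D}⁺ = {A, B, C, D, E}, which is all of the schema, so {A, D} is the only candidate key.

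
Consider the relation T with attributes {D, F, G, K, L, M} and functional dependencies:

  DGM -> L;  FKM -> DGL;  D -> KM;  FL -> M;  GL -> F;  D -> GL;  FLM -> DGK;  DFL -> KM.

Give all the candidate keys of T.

(D); (F, L); (G, L); (F, K, M)

{D}⁺: D→KM adds K, M; D→GL adds G, L; GL→F adds F → {D, F, G, K, L, M}.
{F, L}⁺: FL→M adds M; FLM→DGK adds D, G, K → {D, F, G, K, L, M}.
{G, L}⁺: GL→F adds F; FL→M adds M; FLM→DGK adds D, K → {D, F, G, K, L, M}.
{F, K, M}⁺: FKM→DGL adds D, G, L → {D, F, G, K, L, M}.
Any other superkey contains one of these as a subset, so there are no further candidate keys.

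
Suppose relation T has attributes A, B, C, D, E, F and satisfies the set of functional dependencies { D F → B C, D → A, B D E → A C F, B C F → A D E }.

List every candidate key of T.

{D, F}⁺: DF→BC adds B, C; D→A adds A; BCF→ADE adds E → {A, B, C, D, E, F}. Minimal: {F}⁺ = {F}; {D}⁺ = {A, D} — none reach the full schema.
{B, C, F}⁺: BCF→ADE adds A, D, E → {A, B, C, D, E, F}. Minimal: {C, F}⁺ = {C, F}; {B, F}⁺ = {B, F}; {B, C}⁺ = {B, C} — none reach the full schema.
{B, D, E}⁺: D→A adds A; BDE→ACF adds C, F → {A, B, C, D, E, F}. Minimal: {D, E}⁺ = {A, D, E}; {B, E}⁺ = {B, E}; {B, D}⁺ = {A, B, D} — none reach the full schema.

(D, F), (B, C, F), (B, D, E)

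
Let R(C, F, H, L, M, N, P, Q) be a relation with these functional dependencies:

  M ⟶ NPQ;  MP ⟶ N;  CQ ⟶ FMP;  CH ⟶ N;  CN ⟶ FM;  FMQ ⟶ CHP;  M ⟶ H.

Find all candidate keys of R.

Attribute L never appears on the right-hand side of any dependency, so L must belong to every candidate key.
{L}⁺ = {L}, which is not all of the schema, so we must add further attributes.
{C, H, L}⁺: CH→N adds N; CN→FM adds F, M; M→NPQ adds P, Q → {C, F, H, L, M, N, P, Q}.
{C, L, M}⁺: M→NPQ adds N, P, Q; CQ→FMP adds F; FMQ→CHP adds H → {C, F, H, L, M, N, P, Q}.
{C, L, N}⁺: CN→FM adds F, M; M→H adds H; M→NPQ adds P, Q → {C, F, H, L, M, N, P, Q}.
{C, L, Q}⁺: CQ→FMP adds F, M, P; FMQ→CHP adds H; M→NPQ adds N → {C, F, H, L, M, N, P, Q}.
{F, L, M}⁺: M→NPQ adds N, P, Q; FMQ→CHP adds C, H → {C, F, H, L, M, N, P, Q}.
Any other superkey contains one of these as a subset, so there are no further candidate keys.

{C, H, L}, {C, L, M}, {C, L, N}, {C, L, Q}, {F, L, M}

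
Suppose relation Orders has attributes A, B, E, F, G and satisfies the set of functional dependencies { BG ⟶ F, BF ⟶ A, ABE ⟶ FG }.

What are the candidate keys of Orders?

{A, B, E}, {B, E, F}, {B, E, G}

Attributes B, E never appear on any right-hand side, so every candidate key must contain {B, E}.
{B, E}⁺ = {B, E}, which is not all of the schema, so we must add further attributes.
{A, B, E}⁺: ABE→FG adds F, G → {A, B, E, F, G}. Minimal: {B, E}⁺ = {B, E}; {A, E}⁺ = {A, E}; {A, B}⁺ = {A, B} — none reach the full schema.
{B, E, F}⁺: BF→A adds A; ABE→FG adds G → {A, B, E, F, G}. Minimal: {E, F}⁺ = {E, F}; {B, F}⁺ = {A, B, F}; {B, E}⁺ = {B, E} — none reach the full schema.
{B, E, G}⁺: BG→F adds F; BF→A adds A → {A, B, E, F, G}. Minimal: {E, G}⁺ = {E, G}; {B, G}⁺ = {A, B, F, G}; {B, E}⁺ = {B, E} — none reach the full schema.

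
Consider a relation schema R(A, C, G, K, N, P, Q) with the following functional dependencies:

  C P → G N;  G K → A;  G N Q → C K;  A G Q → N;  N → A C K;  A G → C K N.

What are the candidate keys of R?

Attributes P, Q never appear on any right-hand side, so every candidate key must contain {P, Q}.
{P, Q}⁺ = {P, Q}, which is not all of the schema, so we must add further attributes.
{C, P, Q}⁺: CP→GN adds G, N; GNQ→CK adds K; N→ACK adds A → {A, C, G, K, N, P, Q}. Minimal: {P, Q}⁺ = {P, Q}; {C, Q}⁺ = {C, Q}; {C, P}⁺ = {A, C, G, K, N, P} — none reach the full schema.
{N, P, Q}⁺: N→ACK adds A, C, K; CP→GN adds G → {A, C, G, K, N, P, Q}. Minimal: {P, Q}⁺ = {P, Q}; {N, Q}⁺ = {A, C, K, N, Q}; {N, P}⁺ = {A, C, G, K, N, P} — none reach the full schema.
{A, G, P, Q}⁺: AGQ→N adds N; N→ACK adds C, K → {A, C, G, K, N, P, Q}. Minimal: {G, P, Q}⁺ = {G, P, Q}; {A, P, Q}⁺ = {A, P, Q}; {A, G, Q}⁺ = {A, C, G, K, N, Q}; … — none reach the full schema.
{G, K, P, Q}⁺: GK→A adds A; AGQ→N adds N; N→ACK adds C → {A, C, G, K, N, P, Q}. Minimal: {K, P, Q}⁺ = {K, P, Q}; {G, P, Q}⁺ = {G, P, Q}; {G, K, Q}⁺ = {A, C, G, K, N, Q}; … — none reach the full schema.

{C, P, Q}, {N, P, Q}, {A, G, P, Q}, {G, K, P, Q}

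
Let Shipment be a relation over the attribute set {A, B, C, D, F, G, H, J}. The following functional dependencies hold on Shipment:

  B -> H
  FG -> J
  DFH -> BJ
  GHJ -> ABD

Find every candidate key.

BCFG, CFGH

Attributes C, F, G never appear on any right-hand side, so every candidate key must contain {C, F, G}.
{C, F, G}⁺ = {C, F, G, J}, which is not all of the schema, so we must add further attributes.
{B, C, F, G}⁺: B→H adds H; FG→J adds J; GHJ→ABD adds A, D → {A, B, C, D, F, G, H, J}. Minimal: {C, F, G}⁺ = {C, F, G, J}; {B, F, G}⁺ = {A, B, D, F, G, H, J}; {B, C, G}⁺ = {B, C, G, H}; … — none reach the full schema.
{C, F, G, H}⁺: FG→J adds J; GHJ→ABD adds A, B, D → {A, B, C, D, F, G, H, J}. Minimal: {F, G, H}⁺ = {A, B, D, F, G, H, J}; {C, G, H}⁺ = {C, G, H}; {C, F, H}⁺ = {C, F, H}; … — none reach the full schema.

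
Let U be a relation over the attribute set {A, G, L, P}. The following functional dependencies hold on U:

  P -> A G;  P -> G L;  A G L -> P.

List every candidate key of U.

{P}⁺: P→AG adds A, G; P→GL adds L → {A, G, L, P}.
{A, G, L}⁺: AGL→P adds P → {A, G, L, P}.

{P}, {A, G, L}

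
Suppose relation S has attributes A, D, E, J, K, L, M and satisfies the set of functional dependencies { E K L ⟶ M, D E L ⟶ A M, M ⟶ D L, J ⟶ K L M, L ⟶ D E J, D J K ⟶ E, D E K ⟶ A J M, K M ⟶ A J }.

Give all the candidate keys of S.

{J}⁺: J→KLM adds K, L, M; L→DEJ adds D, E; DEK→AJM adds A → {A, D, E, J, K, L, M}.
{L}⁺: L→DEJ adds D, E, J; DEL→AM adds A, M; J→KLM adds K → {A, D, E, J, K, L, M}.
{M}⁺: M→DL adds D, L; L→DEJ adds E, J; DEL→AM adds A; J→KLM adds K → {A, D, E, J, K, L, M}.
{D, E, K}⁺: DEK→AJM adds A, J, M; M→DL adds L → {A, D, E, J, K, L, M}.

(J), (L), (M), (D, E, K)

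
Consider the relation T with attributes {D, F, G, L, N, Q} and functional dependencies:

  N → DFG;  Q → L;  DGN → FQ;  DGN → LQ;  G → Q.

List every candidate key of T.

{N}

{N}⁺: N→DFG adds D, F, G; DGN→FQ adds Q; DGN→LQ adds L → {D, F, G, L, N, Q}.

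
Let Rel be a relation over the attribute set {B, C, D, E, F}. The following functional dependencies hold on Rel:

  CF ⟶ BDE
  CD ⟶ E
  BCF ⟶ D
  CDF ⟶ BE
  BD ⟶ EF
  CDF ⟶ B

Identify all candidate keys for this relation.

{C, F}; {B, C, D}

Attribute C never appears on the right-hand side of any dependency, so C must belong to every candidate key.
{C}⁺ = {C}, which is not all of the schema, so we must add further attributes.
{C, F}⁺: CF→BDE adds B, D, E → {B, C, D, E, F}.
{B, C, D}⁺: CD→E adds E; BD→EF adds F → {B, C, D, E, F}.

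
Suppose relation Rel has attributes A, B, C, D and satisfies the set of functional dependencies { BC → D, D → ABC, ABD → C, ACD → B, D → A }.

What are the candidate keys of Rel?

{D}, {B, C}

{D}⁺: D→ABC adds A, B, C → {A, B, C, D}.
{B, C}⁺: BC→D adds D; D→ABC adds A → {A, B, C, D}.
Any other superkey contains one of these as a subset, so there are no further candidate keys.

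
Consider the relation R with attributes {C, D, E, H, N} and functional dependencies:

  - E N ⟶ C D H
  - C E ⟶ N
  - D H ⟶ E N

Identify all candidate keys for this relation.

{C, E}; {D, H}; {E, N}

{C, E}⁺: CE→N adds N; EN→CDH adds D, H → {C, D, E, H, N}.
{D, H}⁺: DH→EN adds E, N; EN→CDH adds C → {C, D, E, H, N}.
{E, N}⁺: EN→CDH adds C, D, H → {C, D, E, H, N}.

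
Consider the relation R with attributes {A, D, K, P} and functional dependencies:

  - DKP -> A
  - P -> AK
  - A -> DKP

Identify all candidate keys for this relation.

{A}⁺: A→DKP adds D, K, P → {A, D, K, P}.
{P}⁺: P→AK adds A, K; A→DKP adds D → {A, D, K, P}.
Any other superkey contains one of these as a subset, so there are no further candidate keys.

{A}, {P}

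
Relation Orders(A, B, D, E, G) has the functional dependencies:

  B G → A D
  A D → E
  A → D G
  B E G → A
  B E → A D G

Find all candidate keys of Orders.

AB, BE, BG

Attribute B never appears on the right-hand side of any dependency, so B must belong to every candidate key.
{B}⁺ = {B}, which is not all of the schema, so we must add further attributes.
{A, B}⁺: A→DG adds D, G; AD→E adds E → {A, B, D, E, G}.
{B, E}⁺: BE→ADG adds A, D, G → {A, B, D, E, G}.
{B, G}⁺: BG→AD adds A, D; AD→E adds E → {A, B, D, E, G}.
Any other superkey contains one of these as a subset, so there are no further candidate keys.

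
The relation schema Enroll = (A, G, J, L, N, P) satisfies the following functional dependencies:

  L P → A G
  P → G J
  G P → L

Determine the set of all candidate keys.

{N, P}⁺: P→GJ adds G, J; GP→L adds L; LP→AG adds A → {A, G, J, L, N, P}. Minimal: {P}⁺ = {A, G, J, L, P}; {N}⁺ = {N} — none reach the full schema.
No other minimal superkey exists.

(N, P)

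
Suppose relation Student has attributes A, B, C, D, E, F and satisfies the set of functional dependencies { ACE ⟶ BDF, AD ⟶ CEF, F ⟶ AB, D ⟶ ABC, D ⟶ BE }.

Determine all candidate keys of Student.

{D}⁺: D→ABC adds A, B, C; D→BE adds E; ACE→BDF adds F → {A, B, C, D, E, F}.
{A, C, E}⁺: ACE→BDF adds B, D, F → {A, B, C, D, E, F}. Minimal: {C, E}⁺ = {C, E}; {A, E}⁺ = {A, E}; {A, C}⁺ = {A, C} — none reach the full schema.
{C, E, F}⁺: F→AB adds A, B; ACE→BDF adds D → {A, B, C, D, E, F}. Minimal: {E, F}⁺ = {A, B, E, F}; {C, F}⁺ = {A, B, C, F}; {C, E}⁺ = {C, E} — none reach the full schema.
Any other superkey contains one of these as a subset, so there are no further candidate keys.

{D}, {A, C, E}, {C, E, F}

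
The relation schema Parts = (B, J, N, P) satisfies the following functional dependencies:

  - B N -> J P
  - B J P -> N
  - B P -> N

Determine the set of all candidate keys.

Attribute B never appears on the right-hand side of any dependency, so B must belong to every candidate key.
{B}⁺ = {B}, which is not all of the schema, so we must add further attributes.
{B, N}⁺: BN→JP adds J, P → {B, J, N, P}. Minimal: {N}⁺ = {N}; {B}⁺ = {B} — none reach the full schema.
{B, P}⁺: BP→N adds N; BN→JP adds J → {B, J, N, P}. Minimal: {P}⁺ = {P}; {B}⁺ = {B} — none reach the full schema.
Any other superkey contains one of these as a subset, so there are no further candidate keys.

(B, N), (B, P)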